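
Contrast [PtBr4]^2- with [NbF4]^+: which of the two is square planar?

[PtBr4]^2-

For [PtBr4]^2-: Each bromide is −1; balancing the −2 overall charge requires Pt(II). Group 10 minus oxidation state 2 gives a d⁸ configuration. A 5d d⁸ ion has a large crystal-field splitting; square planar leaves the high-energy d_{x²−y²} orbital empty and maximises CFSE. → square planar.
For [NbF4]^+: Ligand charges: each fluoride is −1. With an overall charge of +1 the niobium centre must be in the +5 oxidation state. Group 5 minus oxidation state 5 gives a d⁰ configuration. A d⁰ ion has no crystal-field stabilisation preference between square planar and tetrahedral, so four ligands adopt the sterically favoured tetrahedral geometry. → tetrahedral.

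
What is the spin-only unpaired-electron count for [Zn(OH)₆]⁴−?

Ligand charges: each hydroxide is −1. With an overall charge of −4 the zinc centre must be in the +2 oxidation state.
Group 12 minus oxidation state 2 gives a d¹⁰ configuration.
In an octahedral field the d¹⁰ configuration is t₂g⁶e_g⁴, giving 0 unpaired electrons.

0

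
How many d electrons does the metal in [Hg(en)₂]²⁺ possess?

d10

Ethylenediamine is neutral; balancing the +2 overall charge requires Hg(II).
Mercury is a group-12 element; Hg(II) is therefore d¹⁰.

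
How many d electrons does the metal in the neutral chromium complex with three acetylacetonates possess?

d³

Each acetylacetonate is −1; balancing the 0 overall charge requires Cr(III).
Chromium is a group-6 element; Cr(III) is therefore d³.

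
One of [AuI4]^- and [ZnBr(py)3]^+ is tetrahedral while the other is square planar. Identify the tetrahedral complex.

[ZnBr(py)3]^+

For [AuI4]^-: Each iodide is −1; balancing the −1 overall charge requires Au(III). Group 11 minus oxidation state 3 gives a d⁸ configuration. A 5d d⁸ ion has a large crystal-field splitting; square planar leaves the high-energy d_{x²−y²} orbital empty and maximises CFSE. → square planar.
For [ZnBr(py)3]^+: Summing ligand charges against the +1 overall charge gives an oxidation state of +2 for zinc. Group 12 minus oxidation state 2 gives a d¹⁰ configuration. A d¹⁰ ion has no crystal-field stabilisation preference between square planar and tetrahedral, so four ligands adopt the sterically favoured tetrahedral geometry. → tetrahedral.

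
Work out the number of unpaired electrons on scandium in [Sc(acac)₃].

Each acetylacetonate is −1; balancing the 0 overall charge requires Sc(III).
Group 3 minus oxidation state 3 gives a d⁰ configuration.
Counting donor atoms: 3×acetylacetonate (bidentate) → 6 donors. Coordination number = 6.
In an octahedral field the d⁰ configuration is t₂g⁰e_g⁰, giving 0 unpaired electrons.

0 unpaired electrons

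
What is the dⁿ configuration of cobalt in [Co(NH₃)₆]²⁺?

d⁷

Summing ligand charges against the +2 overall charge gives an oxidation state of +2 for cobalt.
Group 9 minus oxidation state 2 gives a d⁷ configuration.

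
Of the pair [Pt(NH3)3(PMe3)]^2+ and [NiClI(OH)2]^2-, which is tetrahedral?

For [Pt(NH3)3(PMe3)]^2+: Ligand charges: ammonia is neutral; trimethylphosphine is neutral. With an overall charge of +2 the platinum centre must be in the +2 oxidation state. Platinum is a group-10 element; Pt(II) is therefore d⁸. A 5d d⁸ ion has a large crystal-field splitting; square planar leaves the high-energy d_{x²−y²} orbital empty and maximises CFSE. → square planar.
For [NiClI(OH)2]^2-: Each chloride is −1; each iodide is −1; each hydroxide is −1; balancing the −2 overall charge requires Ni(II). Ni sits in group 10, so the d-electron count is 10 − 2 = 8. Chloride, hydroxide, and iodide are weak-field ligands. With weak-field ligands the CFSE gain from square planar is small, so a 3d d⁸ ion takes the sterically preferred tetrahedral geometry. → tetrahedral.

[NiClI(OH)2]^2-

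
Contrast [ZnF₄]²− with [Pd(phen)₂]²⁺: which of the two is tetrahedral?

For [ZnF₄]²−: Each fluoride is −1; balancing the −2 overall charge requires Zn(II). Zinc is a group-12 element; Zn(II) is therefore d¹⁰. A d¹⁰ ion has no crystal-field stabilisation preference between square planar and tetrahedral, so four ligands adopt the sterically favoured tetrahedral geometry. → tetrahedral.
For [Pd(phen)₂]²⁺: Summing ligand charges against the +2 overall charge gives an oxidation state of +2 for palladium. Palladium is a group-10 element; Pd(II) is therefore d⁸. A 4d d⁸ ion has a large crystal-field splitting; square planar leaves the high-energy d_{x²−y²} orbital empty and maximises CFSE. → square planar.

[ZnF₄]²−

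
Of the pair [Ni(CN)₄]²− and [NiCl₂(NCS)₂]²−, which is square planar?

[Ni(CN)₄]²−

For [Ni(CN)₄]²−: Ligand charges: each cyanide is −1. With an overall charge of −2 the nickel centre must be in the +2 oxidation state. Ni sits in group 10, so the d-electron count is 10 − 2 = 8. Cyanide is a strong-field ligand (high in the spectrochemical series). A 3d d⁸ ion with strong-field ligands gains enough CFSE to favour square planar over tetrahedral. → square planar.
For [NiCl₂(NCS)₂]²−: Summing ligand charges against the −2 overall charge gives an oxidation state of +2 for nickel. Ni sits in group 10, so the d-electron count is 10 − 2 = 8. Chloride and isothiocyanate are weak-field ligands. With weak-field ligands the CFSE gain from square planar is small, so a 3d d⁸ ion takes the sterically preferred tetrahedral geometry. → tetrahedral.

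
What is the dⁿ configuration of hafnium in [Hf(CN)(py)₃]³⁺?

d0

Summing ligand charges against the +3 overall charge gives an oxidation state of +4 for hafnium.
Group 4 minus oxidation state 4 gives a d⁰ configuration.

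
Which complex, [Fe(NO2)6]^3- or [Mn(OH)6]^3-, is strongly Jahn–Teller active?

[Mn(OH)6]^3-

[Fe(NO2)6]^3-: Each nitro (N-bound nitrite) is −1; balancing the −3 overall charge requires Fe(III). Fe sits in group 8, so the d-electron count is 8 − 3 = 5. Nitro (N-bound nitrite) is a strong-field ligand (high in the spectrochemical series) for a first-row metal, so the complex is low-spin. The d⁵ configuration leaves the e_g set evenly filled (or empty) — no strong Jahn–Teller driving force.
[Mn(OH)6]^3-: Ligand charges: each hydroxide is −1. With an overall charge of −3 the manganese centre must be in the +3 oxidation state. Group 7 minus oxidation state 3 gives a d⁴ configuration. Hydroxide is a weak-field ligand for a first-row metal, so the complex is high-spin. The t₂g³e_g¹ (high-spin) configuration has an unevenly filled e_g set; the Jahn–Teller theorem predicts a tetragonal distortion (typically axial elongation) to lift the degeneracy.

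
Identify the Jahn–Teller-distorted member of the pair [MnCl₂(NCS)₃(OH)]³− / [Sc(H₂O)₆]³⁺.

[MnCl₂(NCS)₃(OH)]³−: Ligand charges: each chloride is −1; each isothiocyanate is −1; each hydroxide is −1. With an overall charge of −3 the manganese centre must be in the +3 oxidation state. Mn sits in group 7, so the d-electron count is 7 − 3 = 4. Chloride, hydroxide, and isothiocyanate are weak-field ligands for a first-row metal, so the complex is high-spin. The t₂g³e_g¹ (high-spin) configuration has an unevenly filled e_g set; the Jahn–Teller theorem predicts a tetragonal distortion (typically axial elongation) to lift the degeneracy.
[Sc(H₂O)₆]³⁺: Water is neutral; balancing the +3 overall charge requires Sc(III). Scandium is a group-3 element; Sc(III) is therefore d⁰. The d⁰ configuration leaves the e_g set evenly filled (or empty) — no strong Jahn–Teller driving force.

[MnCl₂(NCS)₃(OH)]³−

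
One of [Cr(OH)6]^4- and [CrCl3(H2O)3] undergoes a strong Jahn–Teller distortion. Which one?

[Cr(OH)6]^4-: Ligand charges: each hydroxide is −1. With an overall charge of −4 the chromium centre must be in the +2 oxidation state. Chromium is a group-6 element; Cr(II) is therefore d⁴. Hydroxide is a weak-field ligand for a first-row metal, so the complex is high-spin. The t₂g³e_g¹ (high-spin) configuration has an unevenly filled e_g set; the Jahn–Teller theorem predicts a tetragonal distortion (typically axial elongation) to lift the degeneracy.
[CrCl3(H2O)3]: Ligand charges: each chloride is −1; water is neutral. With an overall charge of 0 the chromium centre must be in the +3 oxidation state. Group 6 minus oxidation state 3 gives a d³ configuration. The d³ configuration leaves the e_g set evenly filled (or empty) — no strong Jahn–Teller driving force.

[Cr(OH)6]^4-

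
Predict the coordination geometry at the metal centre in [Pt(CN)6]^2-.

octahedral

Summing ligand charges against the −2 overall charge gives an oxidation state of +4 for platinum.
Group 10 minus oxidation state 4 gives a d⁶ configuration.
Coordination number: 6.
Six donors around a single metal centre give an octahedral coordination sphere.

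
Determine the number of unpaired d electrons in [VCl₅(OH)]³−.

Summing ligand charges against the −3 overall charge gives an oxidation state of +3 for vanadium.
V sits in group 5, so the d-electron count is 5 − 3 = 2.
In an octahedral field the d² configuration is t₂g²e_g⁰ (only one arrangement possible), giving 2 unpaired electrons.

2 unpaired electrons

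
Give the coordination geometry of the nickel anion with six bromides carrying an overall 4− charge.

octahedral

Summing ligand charges against the −4 overall charge gives an oxidation state of +2 for nickel.
Group 10 minus oxidation state 2 gives a d⁸ configuration.
With 6 monodentate ligands the coordination number is 6.
Six donors around a single metal centre give an octahedral coordination sphere.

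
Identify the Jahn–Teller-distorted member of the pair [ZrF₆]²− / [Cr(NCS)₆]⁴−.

[Cr(NCS)₆]⁴−

[ZrF₆]²−: Each fluoride is −1; balancing the −2 overall charge requires Zr(IV). Zirconium is a group-4 element; Zr(IV) is therefore d⁰. The d⁰ configuration leaves the e_g set evenly filled (or empty) — no strong Jahn–Teller driving force.
[Cr(NCS)₆]⁴−: Each isothiocyanate is −1; balancing the −4 overall charge requires Cr(II). Group 6 minus oxidation state 2 gives a d⁴ configuration. Isothiocyanate is a weak-field ligand for a first-row metal, so the complex is high-spin. The t₂g³e_g¹ (high-spin) configuration has an unevenly filled e_g set; the Jahn–Teller theorem predicts a tetragonal distortion (typically axial elongation) to lift the degeneracy.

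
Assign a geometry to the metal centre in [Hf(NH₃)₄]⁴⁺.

tetrahedral

Ammonia is neutral; balancing the +4 overall charge requires Hf(IV).
Hafnium is a group-4 element; Hf(IV) is therefore d⁰.
Coordination number: 4.
A d⁰ ion has no crystal-field stabilisation preference between square planar and tetrahedral, so four ligands adopt the sterically favoured tetrahedral geometry.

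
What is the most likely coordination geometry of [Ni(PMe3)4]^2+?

square planar

Ligand charges: trimethylphosphine is neutral. With an overall charge of +2 the nickel centre must be in the +2 oxidation state.
Group 10 minus oxidation state 2 gives a d⁸ configuration.
Coordination number: 4.
Trimethylphosphine is a strong-field ligand (high in the spectrochemical series).
A 3d d⁸ ion with strong-field ligands gains enough CFSE to favour square planar over tetrahedral.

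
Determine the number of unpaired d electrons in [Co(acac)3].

0 unpaired electrons

Ligand charges: each acetylacetonate is −1. With an overall charge of 0 the cobalt centre must be in the +3 oxidation state.
Co sits in group 9, so the d-electron count is 9 − 3 = 6.
Counting donor atoms: 3×acetylacetonate (bidentate) → 6 donors. Coordination number = 6.
The spin state decides the count: Co(III) has an exceptionally large octahedral splitting and is low-spin with essentially every ligand except fluoride.
An octahedral low-spin d⁶ ion is t₂g⁶e_g⁰, giving 0 unpaired electrons.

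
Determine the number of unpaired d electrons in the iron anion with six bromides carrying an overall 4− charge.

4 unpaired electrons

Ligand charges: each bromide is −1. With an overall charge of −4 the iron centre must be in the +2 oxidation state.
Fe sits in group 8, so the d-electron count is 8 − 2 = 6.
The spin state decides the count: Bromide is a weak-field ligand for a first-row metal, so the complex is high-spin.
An octahedral high-spin d⁶ ion is t₂g⁴e_g², giving 4 unpaired electrons.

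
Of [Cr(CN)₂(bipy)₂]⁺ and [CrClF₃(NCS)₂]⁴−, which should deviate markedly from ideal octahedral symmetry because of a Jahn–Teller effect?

[CrClF₃(NCS)₂]⁴−

[Cr(CN)₂(bipy)₂]⁺: Ligand charges: each cyanide is −1; 2,2′-bipyridine is neutral. With an overall charge of +1 the chromium centre must be in the +3 oxidation state. Chromium is a group-6 element; Cr(III) is therefore d³. The d³ configuration leaves the e_g set evenly filled (or empty) — no strong Jahn–Teller driving force.
[CrClF₃(NCS)₂]⁴−: Each chloride is −1; each fluoride is −1; each isothiocyanate is −1; balancing the −4 overall charge requires Cr(II). Chromium is a group-6 element; Cr(II) is therefore d⁴. Chloride, fluoride, and isothiocyanate are weak-field ligands for a first-row metal, so the complex is high-spin. The t₂g³e_g¹ (high-spin) configuration has an unevenly filled e_g set; the Jahn–Teller theorem predicts a tetragonal distortion (typically axial elongation) to lift the degeneracy.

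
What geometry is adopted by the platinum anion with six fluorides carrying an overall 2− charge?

octahedral

Ligand charges: each fluoride is −1. With an overall charge of −2 the platinum centre must be in the +4 oxidation state.
Group 10 minus oxidation state 4 gives a d⁶ configuration.
With 6 monodentate ligands the coordination number is 6.
Six donors around a single metal centre give an octahedral coordination sphere.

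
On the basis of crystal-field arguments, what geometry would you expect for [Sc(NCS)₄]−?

Summing ligand charges against the −1 overall charge gives an oxidation state of +3 for scandium.
Sc sits in group 3, so the d-electron count is 3 − 3 = 0.
With 4 monodentate ligands the coordination number is 4.
A d⁰ ion has no crystal-field stabilisation preference between square planar and tetrahedral, so four ligands adopt the sterically favoured tetrahedral geometry.

tetrahedral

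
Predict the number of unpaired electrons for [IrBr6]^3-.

0 unpaired electrons

Ligand charges: each bromide is −1. With an overall charge of −3 the iridium centre must be in the +3 oxidation state.
Iridium is a group-9 element; Ir(III) is therefore d⁶.
The spin state decides the count: a 5d ion has a large Δₒ and is invariably low-spin.
An octahedral low-spin d⁶ ion is t₂g⁶e_g⁰, giving 0 unpaired electrons.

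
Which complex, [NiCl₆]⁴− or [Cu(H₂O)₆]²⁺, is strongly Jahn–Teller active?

[Cu(H₂O)₆]²⁺

[NiCl₆]⁴−: Summing ligand charges against the −4 overall charge gives an oxidation state of +2 for nickel. Ni sits in group 10, so the d-electron count is 10 − 2 = 8. The d⁸ configuration leaves the e_g set evenly filled (or empty) — no strong Jahn–Teller driving force.
[Cu(H₂O)₆]²⁺: Summing ligand charges against the +2 overall charge gives an oxidation state of +2 for copper. Cu sits in group 11, so the d-electron count is 11 − 2 = 9. The t₂g⁶e_g³ configuration has an unevenly filled e_g set; the Jahn–Teller theorem predicts a tetragonal distortion (typically axial elongation) to lift the degeneracy.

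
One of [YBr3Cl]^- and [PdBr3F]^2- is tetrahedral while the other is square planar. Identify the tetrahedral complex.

[YBr3Cl]^-

For [YBr3Cl]^-: Ligand charges: each bromide is −1; each chloride is −1. With an overall charge of −1 the yttrium centre must be in the +3 oxidation state. Y sits in group 3, so the d-electron count is 3 − 3 = 0. A d⁰ ion has no crystal-field stabilisation preference between square planar and tetrahedral, so four ligands adopt the sterically favoured tetrahedral geometry. → tetrahedral.
For [PdBr3F]^2-: Summing ligand charges against the −2 overall charge gives an oxidation state of +2 for palladium. Pd sits in group 10, so the d-electron count is 10 − 2 = 8. A 4d d⁸ ion has a large crystal-field splitting; square planar leaves the high-energy d_{x²−y²} orbital empty and maximises CFSE. → square planar.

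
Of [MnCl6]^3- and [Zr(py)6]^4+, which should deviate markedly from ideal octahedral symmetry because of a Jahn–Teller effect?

[MnCl6]^3-

[MnCl6]^3-: Summing ligand charges against the −3 overall charge gives an oxidation state of +3 for manganese. Mn sits in group 7, so the d-electron count is 7 − 3 = 4. Chloride is a weak-field ligand for a first-row metal, so the complex is high-spin. The t₂g³e_g¹ (high-spin) configuration has an unevenly filled e_g set; the Jahn–Teller theorem predicts a tetragonal distortion (typically axial elongation) to lift the degeneracy.
[Zr(py)6]^4+: Summing ligand charges against the +4 overall charge gives an oxidation state of +4 for zirconium. Zirconium is a group-4 element; Zr(IV) is therefore d⁰. The d⁰ configuration leaves the e_g set evenly filled (or empty) — no strong Jahn–Teller driving force.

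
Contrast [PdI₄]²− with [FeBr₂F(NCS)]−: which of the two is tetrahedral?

For [PdI₄]²−: Summing ligand charges against the −2 overall charge gives an oxidation state of +2 for palladium. Pd sits in group 10, so the d-electron count is 10 − 2 = 8. A 4d d⁸ ion has a large crystal-field splitting; square planar leaves the high-energy d_{x²−y²} orbital empty and maximises CFSE. → square planar.
For [FeBr₂F(NCS)]−: Each bromide is −1; each fluoride is −1; each isothiocyanate is −1; balancing the −1 overall charge requires Fe(III). Group 8 minus oxidation state 3 gives a d⁵ configuration. A high-spin d⁵ ion has zero CFSE in either geometry, so four ligands adopt the sterically favoured tetrahedral geometry. → tetrahedral.

[FeBr₂F(NCS)]−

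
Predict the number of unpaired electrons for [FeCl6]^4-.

4

Summing ligand charges against the −4 overall charge gives an oxidation state of +2 for iron.
Fe sits in group 8, so the d-electron count is 8 − 2 = 6.
The spin state decides the count: Chloride is a weak-field ligand for a first-row metal, so the complex is high-spin.
An octahedral high-spin d⁶ ion is t₂g⁴e_g², giving 4 unpaired electrons.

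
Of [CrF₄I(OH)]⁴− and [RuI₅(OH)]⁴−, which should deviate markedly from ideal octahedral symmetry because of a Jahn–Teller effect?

[CrF₄I(OH)]⁴−: Ligand charges: each fluoride is −1; each iodide is −1; each hydroxide is −1. With an overall charge of −4 the chromium centre must be in the +2 oxidation state. Chromium is a group-6 element; Cr(II) is therefore d⁴. Fluoride, hydroxide, and iodide are weak-field ligands for a first-row metal, so the complex is high-spin. The t₂g³e_g¹ (high-spin) configuration has an unevenly filled e_g set; the Jahn–Teller theorem predicts a tetragonal distortion (typically axial elongation) to lift the degeneracy.
[RuI₅(OH)]⁴−: Summing ligand charges against the −4 overall charge gives an oxidation state of +2 for ruthenium. Group 8 minus oxidation state 2 gives a d⁶ configuration. A 4d ion has a large Δₒ and is invariably low-spin. The d⁶ configuration leaves the e_g set evenly filled (or empty) — no strong Jahn–Teller driving force.

[CrF₄I(OH)]⁴−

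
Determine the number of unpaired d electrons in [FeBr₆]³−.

Summing ligand charges against the −3 overall charge gives an oxidation state of +3 for iron.
Fe sits in group 8, so the d-electron count is 8 − 3 = 5.
The spin state decides the count: Bromide is a weak-field ligand for a first-row metal, so the complex is high-spin.
An octahedral high-spin d⁵ ion is t₂g³e_g², giving 5 unpaired electrons.

5 unpaired electrons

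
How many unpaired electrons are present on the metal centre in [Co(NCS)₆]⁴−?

Ligand charges: each isothiocyanate is −1. With an overall charge of −4 the cobalt centre must be in the +2 oxidation state.
Group 9 minus oxidation state 2 gives a d⁷ configuration.
The spin state decides the count: Isothiocyanate is a weak-field ligand for a first-row metal, so the complex is high-spin.
An octahedral high-spin d⁷ ion is t₂g⁵e_g², giving 3 unpaired electrons.

3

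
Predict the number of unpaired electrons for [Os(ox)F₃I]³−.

1

Each oxalate is −2; each fluoride is −1; each iodide is −1; balancing the −3 overall charge requires Os(III).
Os sits in group 8, so the d-electron count is 8 − 3 = 5.
Counting donor atoms: 1×oxalate (bidentate) → 2 donors; 3×fluoride (monodentate) → 3 donors; 1×iodide (monodentate) → 1 donor. Coordination number = 6.
The spin state decides the count: a 5d ion has a large Δₒ and is invariably low-spin.
An octahedral low-spin d⁵ ion is t₂g⁵e_g⁰, giving 1 unpaired electron.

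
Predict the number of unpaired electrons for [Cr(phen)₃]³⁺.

3

Summing ligand charges against the +3 overall charge gives an oxidation state of +3 for chromium.
Chromium is a group-6 element; Cr(III) is therefore d³.
Counting donor atoms: 3×1,10-phenanthroline (bidentate) → 6 donors. Coordination number = 6.
In an octahedral field the d³ configuration is t₂g³e_g⁰ (only one arrangement possible), giving 3 unpaired electrons.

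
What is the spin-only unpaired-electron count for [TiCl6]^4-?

2

Ligand charges: each chloride is −1. With an overall charge of −4 the titanium centre must be in the +2 oxidation state.
Ti sits in group 4, so the d-electron count is 4 − 2 = 2.
In an octahedral field the d² configuration is t₂g²e_g⁰ (only one arrangement possible), giving 2 unpaired electrons.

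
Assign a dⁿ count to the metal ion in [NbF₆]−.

Summing ligand charges against the −1 overall charge gives an oxidation state of +5 for niobium.
Nb sits in group 5, so the d-electron count is 5 − 5 = 0.

d⁰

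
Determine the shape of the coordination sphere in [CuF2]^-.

Ligand charges: each fluoride is −1. With an overall charge of −1 the copper centre must be in the +1 oxidation state.
Copper is a group-11 element; Cu(I) is therefore d¹⁰.
Coordination number: 2.
A d¹⁰ ion with only two ligands adopts a linear arrangement (sp hybridisation; no CFSE preference).

linear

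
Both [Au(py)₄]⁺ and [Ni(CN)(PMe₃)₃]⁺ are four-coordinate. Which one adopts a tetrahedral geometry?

For [Au(py)₄]⁺: Summing ligand charges against the +1 overall charge gives an oxidation state of +1 for gold. Au sits in group 11, so the d-electron count is 11 − 1 = 10. A d¹⁰ ion has no crystal-field stabilisation preference between square planar and tetrahedral, so four ligands adopt the sterically favoured tetrahedral geometry. → tetrahedral.
For [Ni(CN)(PMe₃)₃]⁺: Each cyanide is −1; trimethylphosphine is neutral; balancing the +1 overall charge requires Ni(II). Nickel is a group-10 element; Ni(II) is therefore d⁸. Cyanide and trimethylphosphine are strong-field ligands (high in the spectrochemical series). A 3d d⁸ ion with strong-field ligands gains enough CFSE to favour square planar over tetrahedral. → square planar.

[Au(py)₄]⁺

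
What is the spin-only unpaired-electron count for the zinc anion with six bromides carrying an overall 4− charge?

0

Each bromide is −1; balancing the −4 overall charge requires Zn(II).
Zn sits in group 12, so the d-electron count is 12 − 2 = 10.
In an octahedral field the d¹⁰ configuration is t₂g⁶e_g⁴, giving 0 unpaired electrons.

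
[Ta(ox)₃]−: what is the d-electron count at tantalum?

Each oxalate is −2; balancing the −1 overall charge requires Ta(V).
Group 5 minus oxidation state 5 gives a d⁰ configuration.

d⁰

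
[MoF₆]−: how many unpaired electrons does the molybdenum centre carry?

1

Ligand charges: each fluoride is −1. With an overall charge of −1 the molybdenum centre must be in the +5 oxidation state.
Mo sits in group 6, so the d-electron count is 6 − 5 = 1.
In an octahedral field the d¹ configuration is t₂g¹e_g⁰ (only one arrangement possible), giving 1 unpaired electron.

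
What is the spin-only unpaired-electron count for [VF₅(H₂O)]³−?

Ligand charges: each fluoride is −1; water is neutral. With an overall charge of −3 the vanadium centre must be in the +2 oxidation state.
Group 5 minus oxidation state 2 gives a d³ configuration.
In an octahedral field the d³ configuration is t₂g³e_g⁰ (only one arrangement possible), giving 3 unpaired electrons.

3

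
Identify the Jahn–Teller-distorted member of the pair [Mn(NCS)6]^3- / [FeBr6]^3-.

[Mn(NCS)6]^3-: Ligand charges: each isothiocyanate is −1. With an overall charge of −3 the manganese centre must be in the +3 oxidation state. Mn sits in group 7, so the d-electron count is 7 − 3 = 4. Isothiocyanate is a weak-field ligand for a first-row metal, so the complex is high-spin. The t₂g³e_g¹ (high-spin) configuration has an unevenly filled e_g set; the Jahn–Teller theorem predicts a tetragonal distortion (typically axial elongation) to lift the degeneracy.
[FeBr6]^3-: Ligand charges: each bromide is −1. With an overall charge of −3 the iron centre must be in the +3 oxidation state. Fe sits in group 8, so the d-electron count is 8 − 3 = 5. Bromide is a weak-field ligand for a first-row metal, so the complex is high-spin. The d⁵ configuration leaves the e_g set evenly filled (or empty) — no strong Jahn–Teller driving force.

[Mn(NCS)6]^3-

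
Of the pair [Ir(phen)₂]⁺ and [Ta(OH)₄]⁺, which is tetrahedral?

For [Ir(phen)₂]⁺: 1,10-phenanthroline is neutral; balancing the +1 overall charge requires Ir(I). Iridium is a group-9 element; Ir(I) is therefore d⁸. A 5d d⁸ ion has a large crystal-field splitting; square planar leaves the high-energy d_{x²−y²} orbital empty and maximises CFSE. → square planar.
For [Ta(OH)₄]⁺: Each hydroxide is −1; balancing the +1 overall charge requires Ta(V). Ta sits in group 5, so the d-electron count is 5 − 5 = 0. A d⁰ ion has no crystal-field stabilisation preference between square planar and tetrahedral, so four ligands adopt the sterically favoured tetrahedral geometry. → tetrahedral.

[Ta(OH)₄]⁺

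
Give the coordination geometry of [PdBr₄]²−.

Ligand charges: each bromide is −1. With an overall charge of −2 the palladium centre must be in the +2 oxidation state.
Palladium is a group-10 element; Pd(II) is therefore d⁸.
With 4 monodentate ligands the coordination number is 4.
A 4d d⁸ ion has a large crystal-field splitting; square planar leaves the high-energy d_{x²−y²} orbital empty and maximises CFSE.

square planar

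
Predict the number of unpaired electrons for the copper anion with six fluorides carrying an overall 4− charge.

1

Each fluoride is −1; balancing the −4 overall charge requires Cu(II).
Copper is a group-11 element; Cu(II) is therefore d⁹.
In an octahedral field the d⁹ configuration is t₂g⁶e_g³ (only one arrangement possible), giving 1 unpaired electron.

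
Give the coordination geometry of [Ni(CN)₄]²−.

Ligand charges: each cyanide is −1. With an overall charge of −2 the nickel centre must be in the +2 oxidation state.
Ni sits in group 10, so the d-electron count is 10 − 2 = 8.
With 4 monodentate ligands the coordination number is 4.
Cyanide is a strong-field ligand (high in the spectrochemical series).
A 3d d⁸ ion with strong-field ligands gains enough CFSE to favour square planar over tetrahedral.

square planar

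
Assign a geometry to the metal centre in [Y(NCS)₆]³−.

Each isothiocyanate is −1; balancing the −3 overall charge requires Y(III).
Yttrium is a group-3 element; Y(III) is therefore d⁰.
With 6 monodentate ligands the coordination number is 6.
Six donors around a single metal centre give an octahedral coordination sphere.

octahedral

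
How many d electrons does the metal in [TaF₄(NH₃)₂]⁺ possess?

Each fluoride is −1; ammonia is neutral; balancing the +1 overall charge requires Ta(V).
Tantalum is a group-5 element; Ta(V) is therefore d⁰.

d0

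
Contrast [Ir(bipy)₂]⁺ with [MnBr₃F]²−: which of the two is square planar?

For [Ir(bipy)₂]⁺: Ligand charges: 2,2′-bipyridine is neutral. With an overall charge of +1 the iridium centre must be in the +1 oxidation state. Ir sits in group 9, so the d-electron count is 9 − 1 = 8. A 5d d⁸ ion has a large crystal-field splitting; square planar leaves the high-energy d_{x²−y²} orbital empty and maximises CFSE. → square planar.
For [MnBr₃F]²−: Each bromide is −1; each fluoride is −1; balancing the −2 overall charge requires Mn(II). Group 7 minus oxidation state 2 gives a d⁵ configuration. A high-spin d⁵ ion has zero CFSE in either geometry, so four ligands adopt the sterically favoured tetrahedral geometry. → tetrahedral.

[Ir(bipy)₂]⁺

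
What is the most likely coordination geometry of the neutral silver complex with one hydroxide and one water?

linear

Ligand charges: each hydroxide is −1; water is neutral. With an overall charge of 0 the silver centre must be in the +1 oxidation state.
Ag sits in group 11, so the d-electron count is 11 − 1 = 10.
Coordination number: 2.
A d¹⁰ ion with only two ligands adopts a linear arrangement (sp hybridisation; no CFSE preference).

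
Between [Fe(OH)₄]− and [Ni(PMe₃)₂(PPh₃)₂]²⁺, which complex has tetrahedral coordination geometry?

For [Fe(OH)₄]−: Each hydroxide is −1; balancing the −1 overall charge requires Fe(III). Fe sits in group 8, so the d-electron count is 8 − 3 = 5. A high-spin d⁵ ion has zero CFSE in either geometry, so four ligands adopt the sterically favoured tetrahedral geometry. → tetrahedral.
For [Ni(PMe₃)₂(PPh₃)₂]²⁺: Summing ligand charges against the +2 overall charge gives an oxidation state of +2 for nickel. Ni sits in group 10, so the d-electron count is 10 − 2 = 8. Trimethylphosphine and triphenylphosphine are strong-field ligands (high in the spectrochemical series). A 3d d⁸ ion with strong-field ligands gains enough CFSE to favour square planar over tetrahedral. → square planar.

[Fe(OH)₄]−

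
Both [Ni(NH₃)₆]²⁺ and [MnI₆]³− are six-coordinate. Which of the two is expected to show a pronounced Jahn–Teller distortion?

[Ni(NH₃)₆]²⁺: Ligand charges: ammonia is neutral. With an overall charge of +2 the nickel centre must be in the +2 oxidation state. Ni sits in group 10, so the d-electron count is 10 − 2 = 8. The d⁸ configuration leaves the e_g set evenly filled (or empty) — no strong Jahn–Teller driving force.
[MnI₆]³−: Ligand charges: each iodide is −1. With an overall charge of −3 the manganese centre must be in the +3 oxidation state. Mn sits in group 7, so the d-electron count is 7 − 3 = 4. Iodide is a weak-field ligand for a first-row metal, so the complex is high-spin. The t₂g³e_g¹ (high-spin) configuration has an unevenly filled e_g set; the Jahn–Teller theorem predicts a tetragonal distortion (typically axial elongation) to lift the degeneracy.

[MnI₆]³−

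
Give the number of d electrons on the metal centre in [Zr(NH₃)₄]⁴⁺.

d⁰

Summing ligand charges against the +4 overall charge gives an oxidation state of +4 for zirconium.
Group 4 minus oxidation state 4 gives a d⁰ configuration.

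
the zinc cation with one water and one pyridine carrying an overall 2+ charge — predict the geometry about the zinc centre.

linear

Summing ligand charges against the +2 overall charge gives an oxidation state of +2 for zinc.
Group 12 minus oxidation state 2 gives a d¹⁰ configuration.
Coordination number: 2.
A d¹⁰ ion with only two ligands adopts a linear arrangement (sp hybridisation; no CFSE preference).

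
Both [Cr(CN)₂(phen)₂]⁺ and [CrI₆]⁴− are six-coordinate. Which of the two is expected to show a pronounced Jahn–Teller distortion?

[Cr(CN)₂(phen)₂]⁺: Ligand charges: each cyanide is −1; 1,10-phenanthroline is neutral. With an overall charge of +1 the chromium centre must be in the +3 oxidation state. Group 6 minus oxidation state 3 gives a d³ configuration. The d³ configuration leaves the e_g set evenly filled (or empty) — no strong Jahn–Teller driving force.
[CrI₆]⁴−: Ligand charges: each iodide is −1. With an overall charge of −4 the chromium centre must be in the +2 oxidation state. Cr sits in group 6, so the d-electron count is 6 − 2 = 4. Iodide is a weak-field ligand for a first-row metal, so the complex is high-spin. The t₂g³e_g¹ (high-spin) configuration has an unevenly filled e_g set; the Jahn–Teller theorem predicts a tetragonal distortion (typically axial elongation) to lift the degeneracy.

[CrI₆]⁴−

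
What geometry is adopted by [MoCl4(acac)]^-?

Ligand charges: each chloride is −1; each acetylacetonate is −1. With an overall charge of −1 the molybdenum centre must be in the +4 oxidation state.
Group 6 minus oxidation state 4 gives a d² configuration.
Counting donor atoms: 4×chloride (monodentate) → 4 donors; 1×acetylacetonate (bidentate) → 2 donors. Coordination number = 6.
Six donors around a single metal centre give an octahedral coordination sphere.

octahedral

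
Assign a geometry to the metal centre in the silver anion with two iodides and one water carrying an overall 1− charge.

trigonal planar

Ligand charges: each iodide is −1; water is neutral. With an overall charge of −1 the silver centre must be in the +1 oxidation state.
Silver is a group-11 element; Ag(I) is therefore d¹⁰.
Coordination number: 3.
Three ligands around a d¹⁰ centre minimise repulsion in a trigonal-planar arrangement.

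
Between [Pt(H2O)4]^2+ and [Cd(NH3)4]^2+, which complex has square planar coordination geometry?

[Pt(H2O)4]^2+

For [Pt(H2O)4]^2+: Ligand charges: water is neutral. With an overall charge of +2 the platinum centre must be in the +2 oxidation state. Pt sits in group 10, so the d-electron count is 10 − 2 = 8. A 5d d⁸ ion has a large crystal-field splitting; square planar leaves the high-energy d_{x²−y²} orbital empty and maximises CFSE. → square planar.
For [Cd(NH3)4]^2+: Summing ligand charges against the +2 overall charge gives an oxidation state of +2 for cadmium. Cadmium is a group-12 element; Cd(II) is therefore d¹⁰. A d¹⁰ ion has no crystal-field stabilisation preference between square planar and tetrahedral, so four ligands adopt the sterically favoured tetrahedral geometry. → tetrahedral.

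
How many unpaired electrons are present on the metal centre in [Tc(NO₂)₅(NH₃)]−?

Ligand charges: each nitro (N-bound nitrite) is −1; ammonia is neutral. With an overall charge of −1 the technetium centre must be in the +4 oxidation state.
Technetium is a group-7 element; Tc(IV) is therefore d³.
In an octahedral field the d³ configuration is t₂g³e_g⁰ (only one arrangement possible), giving 3 unpaired electrons.

3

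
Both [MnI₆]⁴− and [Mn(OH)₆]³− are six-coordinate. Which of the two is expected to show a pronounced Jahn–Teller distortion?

[Mn(OH)₆]³−

[MnI₆]⁴−: Summing ligand charges against the −4 overall charge gives an oxidation state of +2 for manganese. Manganese is a group-7 element; Mn(II) is therefore d⁵. Iodide is a weak-field ligand for a first-row metal, so the complex is high-spin. The d⁵ configuration leaves the e_g set evenly filled (or empty) — no strong Jahn–Teller driving force.
[Mn(OH)₆]³−: Ligand charges: each hydroxide is −1. With an overall charge of −3 the manganese centre must be in the +3 oxidation state. Group 7 minus oxidation state 3 gives a d⁴ configuration. Hydroxide is a weak-field ligand for a first-row metal, so the complex is high-spin. The t₂g³e_g¹ (high-spin) configuration has an unevenly filled e_g set; the Jahn–Teller theorem predicts a tetragonal distortion (typically axial elongation) to lift the degeneracy.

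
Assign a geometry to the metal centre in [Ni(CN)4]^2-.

Each cyanide is −1; balancing the −2 overall charge requires Ni(II).
Nickel is a group-10 element; Ni(II) is therefore d⁸.
Coordination number: 4.
Cyanide is a strong-field ligand (high in the spectrochemical series).
A 3d d⁸ ion with strong-field ligands gains enough CFSE to favour square planar over tetrahedral.

square planar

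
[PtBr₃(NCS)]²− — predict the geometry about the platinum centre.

square planar

Each bromide is −1; each isothiocyanate is −1; balancing the −2 overall charge requires Pt(II).
Platinum is a group-10 element; Pt(II) is therefore d⁸.
Coordination number: 4.
A 5d d⁸ ion has a large crystal-field splitting; square planar leaves the high-energy d_{x²−y²} orbital empty and maximises CFSE.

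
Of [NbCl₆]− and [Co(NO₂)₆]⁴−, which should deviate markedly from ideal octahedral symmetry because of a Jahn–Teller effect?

[Co(NO₂)₆]⁴−

[NbCl₆]−: Ligand charges: each chloride is −1. With an overall charge of −1 the niobium centre must be in the +5 oxidation state. Nb sits in group 5, so the d-electron count is 5 − 5 = 0. The d⁰ configuration leaves the e_g set evenly filled (or empty) — no strong Jahn–Teller driving force.
[Co(NO₂)₆]⁴−: Each nitro (N-bound nitrite) is −1; balancing the −4 overall charge requires Co(II). Co sits in group 9, so the d-electron count is 9 − 2 = 7. Nitro (N-bound nitrite) is a strong-field ligand (high in the spectrochemical series) for a first-row metal, so the complex is low-spin. The t₂g⁶e_g¹ (low-spin) configuration has an unevenly filled e_g set; the Jahn–Teller theorem predicts a tetragonal distortion (typically axial elongation) to lift the degeneracy.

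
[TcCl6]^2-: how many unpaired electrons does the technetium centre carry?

3 unpaired electrons

Ligand charges: each chloride is −1. With an overall charge of −2 the technetium centre must be in the +4 oxidation state.
Tc sits in group 7, so the d-electron count is 7 − 4 = 3.
In an octahedral field the d³ configuration is t₂g³e_g⁰ (only one arrangement possible), giving 3 unpaired electrons.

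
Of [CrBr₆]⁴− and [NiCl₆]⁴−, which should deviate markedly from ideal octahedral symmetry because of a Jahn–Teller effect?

[CrBr₆]⁴−

[CrBr₆]⁴−: Ligand charges: each bromide is −1. With an overall charge of −4 the chromium centre must be in the +2 oxidation state. Cr sits in group 6, so the d-electron count is 6 − 2 = 4. Bromide is a weak-field ligand for a first-row metal, so the complex is high-spin. The t₂g³e_g¹ (high-spin) configuration has an unevenly filled e_g set; the Jahn–Teller theorem predicts a tetragonal distortion (typically axial elongation) to lift the degeneracy.
[NiCl₆]⁴−: Each chloride is −1; balancing the −4 overall charge requires Ni(II). Ni sits in group 10, so the d-electron count is 10 − 2 = 8. The d⁸ configuration leaves the e_g set evenly filled (or empty) — no strong Jahn–Teller driving force.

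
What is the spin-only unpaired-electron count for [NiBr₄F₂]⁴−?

Each bromide is −1; each fluoride is −1; balancing the −4 overall charge requires Ni(II).
Nickel is a group-10 element; Ni(II) is therefore d⁸.
In an octahedral field the d⁸ configuration is t₂g⁶e_g² (only one arrangement possible), giving 2 unpaired electrons.

2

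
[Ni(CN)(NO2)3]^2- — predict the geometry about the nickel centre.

Ligand charges: each cyanide is −1; each nitro (N-bound nitrite) is −1. With an overall charge of −2 the nickel centre must be in the +2 oxidation state.
Nickel is a group-10 element; Ni(II) is therefore d⁸.
Coordination number: 4.
Cyanide and nitro (N-bound nitrite) are strong-field ligands (high in the spectrochemical series).
A 3d d⁸ ion with strong-field ligands gains enough CFSE to favour square planar over tetrahedral.

square planar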